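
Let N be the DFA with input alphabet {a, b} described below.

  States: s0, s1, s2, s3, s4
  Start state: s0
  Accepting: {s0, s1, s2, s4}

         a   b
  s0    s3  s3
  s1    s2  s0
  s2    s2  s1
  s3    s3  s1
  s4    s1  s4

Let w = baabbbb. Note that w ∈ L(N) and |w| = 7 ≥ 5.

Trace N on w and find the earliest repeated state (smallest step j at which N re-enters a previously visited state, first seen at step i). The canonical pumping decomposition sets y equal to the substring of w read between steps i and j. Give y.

a

Run of N on w = b a a b b b b:
  step 0: s0  (start)
  step 1: s3  (read b: s0→s3)
  step 2: s3  (read a: s3→s3)   ← first repeat (s3 seen earlier)
  step 3: s3  (read a: s3→s3)
  step 4: s1  (read b: s3→s1)
  step 5: s0  (read b: s1→s0)
  step 6: s3  (read b: s0→s3)
  step 7: s1  (read b: s3→s1)

So i = 1, j = 2, giving x = w[0:1] = b, y = w[1:2] = a, z = w[2:7] = abbbb.
Check: |xy| = 2 ≤ 5 and |y| = 1 ≥ 1. Reading y takes N from s3 back to s3, so every xyⁱz is accepted.
Pumping length from the standard proof: p = 5 (the number of states). The repeated state found above gives |xy| = j ≤ 5 and |y| = j − i ≥ 1.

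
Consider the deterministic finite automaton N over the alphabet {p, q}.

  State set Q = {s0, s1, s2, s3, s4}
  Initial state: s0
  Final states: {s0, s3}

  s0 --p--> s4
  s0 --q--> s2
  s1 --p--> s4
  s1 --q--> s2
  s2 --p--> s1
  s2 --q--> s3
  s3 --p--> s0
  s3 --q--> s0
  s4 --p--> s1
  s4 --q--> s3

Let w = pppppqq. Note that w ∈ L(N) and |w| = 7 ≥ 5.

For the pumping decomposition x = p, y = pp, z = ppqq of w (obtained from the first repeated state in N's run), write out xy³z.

pppppppppqq

xy^3z = p·pp·pp·pp·ppqq = pppppppppqq.
Reading y = pp takes N from s4 back to s4, so after x·y·y·y the machine is still in s4, and z then leads to the accepting state s0. Hence pppppppppqq ∈ L(N).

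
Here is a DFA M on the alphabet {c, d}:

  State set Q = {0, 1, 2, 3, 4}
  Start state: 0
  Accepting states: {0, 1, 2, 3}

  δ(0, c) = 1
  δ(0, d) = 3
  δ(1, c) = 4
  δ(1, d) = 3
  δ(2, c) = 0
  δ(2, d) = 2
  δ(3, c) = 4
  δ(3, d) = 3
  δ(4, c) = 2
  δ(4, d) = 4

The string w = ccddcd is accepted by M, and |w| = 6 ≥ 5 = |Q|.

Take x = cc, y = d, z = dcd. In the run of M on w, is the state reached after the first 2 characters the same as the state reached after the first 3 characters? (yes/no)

State sequence: 0 -c-> 1 -c-> 4 -d-> 4

After x (step 2): 4. After xy (step 3): 4.
They match, so y = d drives M around a cycle from 4 back to itself; pumping y any number of times keeps M in 4 before reading z, and xyⁱz ∈ L(M) for every i ≥ 0.

yes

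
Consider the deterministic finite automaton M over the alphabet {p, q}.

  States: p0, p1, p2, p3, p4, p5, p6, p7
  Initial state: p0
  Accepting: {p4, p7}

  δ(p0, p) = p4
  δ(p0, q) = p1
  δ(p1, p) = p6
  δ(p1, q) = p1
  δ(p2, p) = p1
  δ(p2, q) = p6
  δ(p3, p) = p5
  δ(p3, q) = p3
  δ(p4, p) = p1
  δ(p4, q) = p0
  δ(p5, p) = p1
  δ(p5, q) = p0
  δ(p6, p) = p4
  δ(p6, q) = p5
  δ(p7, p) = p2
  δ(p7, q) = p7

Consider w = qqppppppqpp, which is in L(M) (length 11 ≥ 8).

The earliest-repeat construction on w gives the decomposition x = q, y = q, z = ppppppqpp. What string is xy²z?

xy^2z = q·q·q·ppppppqpp = qqqppppppqpp.
Reading y = q takes M from p1 back to p1, so after x·y·y the machine is still in p1, and z then leads to the accepting state p4. Hence qqqppppppqpp ∈ L(M).

qqqppppppqpp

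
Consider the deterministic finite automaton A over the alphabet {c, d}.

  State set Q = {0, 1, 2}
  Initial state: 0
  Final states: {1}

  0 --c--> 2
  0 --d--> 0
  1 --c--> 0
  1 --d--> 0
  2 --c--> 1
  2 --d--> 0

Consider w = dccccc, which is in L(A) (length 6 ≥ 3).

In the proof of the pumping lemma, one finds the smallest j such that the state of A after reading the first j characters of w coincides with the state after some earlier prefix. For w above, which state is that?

State sequence: 0 -d-> 0 -c-> 2 -c-> 1 -c-> 0 -c-> 2 -c-> 1
First repeat at step 1: 0 was already visited.

The earliest repeat is at step j = 1: A is in 0, which it already visited at step i = 0.
Pumping length from the standard proof: p = 3 (the number of states). The repeated state found above gives |xy| = j ≤ 3 and |y| = j − i ≥ 1.

0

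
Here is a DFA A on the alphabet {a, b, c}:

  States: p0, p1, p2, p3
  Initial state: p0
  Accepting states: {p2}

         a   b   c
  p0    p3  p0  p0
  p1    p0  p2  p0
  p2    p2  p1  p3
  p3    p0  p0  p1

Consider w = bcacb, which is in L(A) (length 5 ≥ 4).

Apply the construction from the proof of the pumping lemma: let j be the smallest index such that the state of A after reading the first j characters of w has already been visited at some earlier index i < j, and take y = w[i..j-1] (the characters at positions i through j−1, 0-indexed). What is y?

b

State sequence: p0 -b-> p0 -c-> p0 -a-> p3 -c-> p1 -b-> p2
First repeat at step 1: p0 was already visited.

So i = 0, j = 1, giving x = w[0:0] = ε, y = w[0:1] = b, z = w[1:5] = cacb.
Check: |xy| = 1 ≤ 4 and |y| = 1 ≥ 1. Reading y takes A from p0 back to p0, so every xyⁱz is accepted.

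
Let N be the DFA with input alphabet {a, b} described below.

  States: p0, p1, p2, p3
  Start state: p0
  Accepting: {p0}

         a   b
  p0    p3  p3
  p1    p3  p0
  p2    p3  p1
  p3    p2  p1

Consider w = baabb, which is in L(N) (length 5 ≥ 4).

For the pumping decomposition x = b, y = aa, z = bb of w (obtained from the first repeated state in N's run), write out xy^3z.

baaaaaabb

xy^3z = b·aa·aa·aa·bb = baaaaaabb.
Reading y = aa takes N from p3 back to p3, so after x·y·y·y the machine is still in p3, and z then leads to the accepting state p0. Hence baaaaaabb ∈ L(N).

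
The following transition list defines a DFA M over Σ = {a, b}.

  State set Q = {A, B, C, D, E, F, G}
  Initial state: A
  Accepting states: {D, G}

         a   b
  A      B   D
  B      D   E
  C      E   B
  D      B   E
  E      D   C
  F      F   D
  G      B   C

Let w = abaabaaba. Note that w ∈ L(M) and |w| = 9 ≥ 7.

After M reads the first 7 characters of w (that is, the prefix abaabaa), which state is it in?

State sequence: A -a-> B -b-> E -a-> D -a-> B -b-> E -a-> D -a-> B

After reading 7 characters, M is in state B.
(This kind of state-tracing is the core of the pumping-lemma construction: with 7 states, pigeonhole forces a repeat within the first 7 steps.)

B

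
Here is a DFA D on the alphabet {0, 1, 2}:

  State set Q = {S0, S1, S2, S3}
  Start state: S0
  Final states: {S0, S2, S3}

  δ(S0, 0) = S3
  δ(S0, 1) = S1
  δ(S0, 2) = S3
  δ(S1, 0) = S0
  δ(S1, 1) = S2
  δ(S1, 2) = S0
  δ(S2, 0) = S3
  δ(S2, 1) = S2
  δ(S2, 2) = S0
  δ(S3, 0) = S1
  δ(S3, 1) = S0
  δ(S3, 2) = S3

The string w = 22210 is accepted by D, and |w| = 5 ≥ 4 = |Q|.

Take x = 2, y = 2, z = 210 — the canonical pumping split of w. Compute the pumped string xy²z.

xy^2z = 2·2·2·210 = 222210.
Reading y = 2 takes D from S3 back to S3, so after x·y·y the machine is still in S3, and z then leads to the accepting state S3. Hence 222210 ∈ L(D).

222210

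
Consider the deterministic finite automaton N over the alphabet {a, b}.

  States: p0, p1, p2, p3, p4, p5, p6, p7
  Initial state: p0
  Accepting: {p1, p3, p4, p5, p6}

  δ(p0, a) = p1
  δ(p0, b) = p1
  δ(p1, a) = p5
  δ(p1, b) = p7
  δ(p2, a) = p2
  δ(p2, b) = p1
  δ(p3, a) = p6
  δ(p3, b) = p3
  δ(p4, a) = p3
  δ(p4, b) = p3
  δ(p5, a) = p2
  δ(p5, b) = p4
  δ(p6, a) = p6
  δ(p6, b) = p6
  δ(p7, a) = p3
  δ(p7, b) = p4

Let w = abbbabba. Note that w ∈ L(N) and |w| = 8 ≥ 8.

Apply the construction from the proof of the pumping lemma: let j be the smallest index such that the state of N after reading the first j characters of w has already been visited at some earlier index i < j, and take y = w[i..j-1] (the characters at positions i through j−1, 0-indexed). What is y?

Run of N on w = a b b b a b b a:
  step 0: p0  (start)
  step 1: p1  (read a: p0→p1)
  step 2: p7  (read b: p1→p7)
  step 3: p4  (read b: p7→p4)
  step 4: p3  (read b: p4→p3)
  step 5: p6  (read a: p3→p6)
  step 6: p6  (read b: p6→p6)   ← first repeat (p6 seen earlier)
  step 7: p6  (read b: p6→p6)
  step 8: p6  (read a: p6→p6)

So i = 5, j = 6, giving x = w[0:5] = abbba, y = w[5:6] = b, z = w[6:8] = ba.
Check: |xy| = 6 ≤ 8 and |y| = 1 ≥ 1. Reading y takes N from p6 back to p6, so every xyⁱz is accepted.

b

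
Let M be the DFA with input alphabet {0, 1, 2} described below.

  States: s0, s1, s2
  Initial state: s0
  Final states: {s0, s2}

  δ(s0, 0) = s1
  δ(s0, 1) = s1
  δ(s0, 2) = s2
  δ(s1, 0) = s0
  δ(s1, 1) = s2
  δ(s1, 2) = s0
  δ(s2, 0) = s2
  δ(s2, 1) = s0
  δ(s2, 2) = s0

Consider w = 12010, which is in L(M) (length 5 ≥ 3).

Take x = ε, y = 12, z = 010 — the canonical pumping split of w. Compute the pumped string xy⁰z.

xy⁰z = xz = ε·010 = 010.
Reading y = 12 takes M from s0 back to s0, so after x the machine is still in s0, and z then leads to the accepting state s2. Hence 010 ∈ L(M).

010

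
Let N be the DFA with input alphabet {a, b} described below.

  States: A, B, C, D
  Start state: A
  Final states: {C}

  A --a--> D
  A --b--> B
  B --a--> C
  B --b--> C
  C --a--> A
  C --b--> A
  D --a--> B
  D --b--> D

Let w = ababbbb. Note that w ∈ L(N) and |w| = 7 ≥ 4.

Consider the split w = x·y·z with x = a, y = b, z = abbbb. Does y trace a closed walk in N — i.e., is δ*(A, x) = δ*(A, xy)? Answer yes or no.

yes

State sequence: A -a-> D -b-> D

After x (step 1): D. After xy (step 2): D.
They match, so y = b drives N around a cycle from D back to itself; pumping y any number of times keeps N in D before reading z, and xyⁱz ∈ L(N) for every i ≥ 0.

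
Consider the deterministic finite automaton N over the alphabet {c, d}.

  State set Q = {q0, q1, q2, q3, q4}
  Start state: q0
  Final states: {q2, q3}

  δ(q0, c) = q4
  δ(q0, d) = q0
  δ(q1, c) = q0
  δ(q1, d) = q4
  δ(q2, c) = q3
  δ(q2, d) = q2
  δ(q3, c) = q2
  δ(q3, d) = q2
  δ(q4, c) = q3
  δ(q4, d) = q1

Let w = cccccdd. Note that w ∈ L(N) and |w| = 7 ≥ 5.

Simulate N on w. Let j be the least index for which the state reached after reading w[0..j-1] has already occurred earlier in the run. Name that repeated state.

q3

Run of N on w = c c c c c d d:
  step 0: q0  (start)
  step 1: q4  (read c: q0→q4)
  step 2: q3  (read c: q4→q3)
  step 3: q2  (read c: q3→q2)
  step 4: q3  (read c: q2→q3)   ← first repeat (q3 seen earlier)
  step 5: q2  (read c: q3→q2)
  step 6: q2  (read d: q2→q2)
  step 7: q2  (read d: q2→q2)

The earliest repeat is at step j = 4: N is in q3, which it already visited at step i = 2.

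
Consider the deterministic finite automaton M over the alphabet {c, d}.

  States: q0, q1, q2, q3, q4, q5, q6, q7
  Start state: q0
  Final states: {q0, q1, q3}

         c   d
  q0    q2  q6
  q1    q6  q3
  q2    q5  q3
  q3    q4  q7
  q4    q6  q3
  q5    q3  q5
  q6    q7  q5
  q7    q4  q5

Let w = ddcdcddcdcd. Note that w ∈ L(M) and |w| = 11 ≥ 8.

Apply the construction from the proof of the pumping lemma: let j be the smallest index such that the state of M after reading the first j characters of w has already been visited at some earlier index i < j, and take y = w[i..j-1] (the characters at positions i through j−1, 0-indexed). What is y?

Run of M on w = d d c d c d d c d c d:
  step 0: q0  (start)
  step 1: q6  (read d: q0→q6)
  step 2: q5  (read d: q6→q5)
  step 3: q3  (read c: q5→q3)
  step 4: q7  (read d: q3→q7)
  step 5: q4  (read c: q7→q4)
  step 6: q3  (read d: q4→q3)   ← first repeat (q3 seen earlier)
  step 7: q7  (read d: q3→q7)
  step 8: q4  (read c: q7→q4)
  step 9: q3  (read d: q4→q3)
  step 10: q4  (read c: q3→q4)
  step 11: q3  (read d: q4→q3)

So i = 3, j = 6, giving x = w[0:3] = ddc, y = w[3:6] = dcd, z = w[6:11] = dcdcd.
Check: |xy| = 6 ≤ 8 and |y| = 3 ≥ 1. Reading y takes M from q3 back to q3, so every xyⁱz is accepted.
Since M has 8 states, any run of length ≥ 8 visits 8+1 states, so by pigeonhole some state repeats within the first 8 steps — that repeat gives the pumpable loop.

dcd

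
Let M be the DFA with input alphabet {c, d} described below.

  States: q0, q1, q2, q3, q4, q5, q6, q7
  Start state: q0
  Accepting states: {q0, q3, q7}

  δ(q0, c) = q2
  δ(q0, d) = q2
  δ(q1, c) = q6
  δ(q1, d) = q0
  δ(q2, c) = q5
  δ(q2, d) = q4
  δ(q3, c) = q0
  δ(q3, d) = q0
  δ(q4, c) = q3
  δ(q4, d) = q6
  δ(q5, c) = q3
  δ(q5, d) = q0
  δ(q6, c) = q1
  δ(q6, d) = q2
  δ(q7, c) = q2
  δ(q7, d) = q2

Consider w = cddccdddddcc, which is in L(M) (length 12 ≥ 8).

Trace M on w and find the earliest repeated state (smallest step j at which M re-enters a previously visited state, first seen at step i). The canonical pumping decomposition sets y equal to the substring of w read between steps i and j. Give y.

State sequence: q0 -c-> q2 -d-> q4 -d-> q6 -c-> q1 -c-> q6 -d-> q2 -d-> q4 -d-> q6 -d-> q2 -d-> q4 -c-> q3 -c-> q0
First repeat at step 5: q6 was already visited.

So i = 3, j = 5, giving x = w[0:3] = cdd, y = w[3:5] = cc, z = w[5:12] = dddddcc.
Check: |xy| = 5 ≤ 8 and |y| = 2 ≥ 1. Reading y takes M from q6 back to q6, so every xyⁱz is accepted.

cc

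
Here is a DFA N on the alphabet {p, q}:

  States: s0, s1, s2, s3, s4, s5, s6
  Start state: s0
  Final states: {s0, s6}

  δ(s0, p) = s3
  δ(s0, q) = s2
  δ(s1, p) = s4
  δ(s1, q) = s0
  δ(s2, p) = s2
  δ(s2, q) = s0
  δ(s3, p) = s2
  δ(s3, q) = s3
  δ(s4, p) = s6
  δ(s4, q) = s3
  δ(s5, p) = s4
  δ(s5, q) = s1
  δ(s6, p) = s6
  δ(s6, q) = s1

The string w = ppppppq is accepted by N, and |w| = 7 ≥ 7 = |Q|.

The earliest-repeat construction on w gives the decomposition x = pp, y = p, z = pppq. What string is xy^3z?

xy^3z = pp·p·p·p·pppq = ppppppppq.
Reading y = p takes N from s2 back to s2, so after x·y·y·y the machine is still in s2, and z then leads to the accepting state s0. Hence ppppppppq ∈ L(N).

ppppppppq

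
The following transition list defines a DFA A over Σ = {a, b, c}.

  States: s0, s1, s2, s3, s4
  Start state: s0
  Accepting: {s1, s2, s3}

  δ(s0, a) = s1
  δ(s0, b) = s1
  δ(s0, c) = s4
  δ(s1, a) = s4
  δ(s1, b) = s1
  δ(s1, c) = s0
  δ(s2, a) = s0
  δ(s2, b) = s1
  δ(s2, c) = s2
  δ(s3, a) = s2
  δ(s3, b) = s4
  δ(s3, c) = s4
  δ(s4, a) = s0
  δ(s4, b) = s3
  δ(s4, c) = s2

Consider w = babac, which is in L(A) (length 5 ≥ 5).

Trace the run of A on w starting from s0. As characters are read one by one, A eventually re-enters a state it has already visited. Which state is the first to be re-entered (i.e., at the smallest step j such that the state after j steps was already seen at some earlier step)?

State sequence: s0 -b-> s1 -a-> s4 -b-> s3 -a-> s2 -c-> s2
First repeat at step 5: s2 was already visited.

The earliest repeat is at step j = 5: A is in s2, which it already visited at step i = 4.
Pumping length from the standard proof: p = 5 (the number of states). The repeated state found above gives |xy| = j ≤ 5 and |y| = j − i ≥ 1.

s2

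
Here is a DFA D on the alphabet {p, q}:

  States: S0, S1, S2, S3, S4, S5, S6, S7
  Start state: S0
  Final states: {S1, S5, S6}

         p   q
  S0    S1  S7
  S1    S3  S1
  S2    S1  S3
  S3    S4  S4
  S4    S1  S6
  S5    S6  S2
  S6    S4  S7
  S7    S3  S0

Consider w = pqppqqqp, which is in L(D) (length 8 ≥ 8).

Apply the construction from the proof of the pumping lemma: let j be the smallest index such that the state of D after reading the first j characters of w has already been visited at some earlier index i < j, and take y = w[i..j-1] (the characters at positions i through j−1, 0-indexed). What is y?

q

State sequence: S0 -p-> S1 -q-> S1 -p-> S3 -p-> S4 -q-> S6 -q-> S7 -q-> S0 -p-> S1
First repeat at step 2: S1 was already visited.

So i = 1, j = 2, giving x = w[0:1] = p, y = w[1:2] = q, z = w[2:8] = ppqqqp.
Check: |xy| = 2 ≤ 8 and |y| = 1 ≥ 1. Reading y takes D from S1 back to S1, so every xyⁱz is accepted.
The DFA has 8 states, so the proof of the pumping lemma guarantees a repeated state among the first 8+1 visited; the segment between the two visits is the pumpable y.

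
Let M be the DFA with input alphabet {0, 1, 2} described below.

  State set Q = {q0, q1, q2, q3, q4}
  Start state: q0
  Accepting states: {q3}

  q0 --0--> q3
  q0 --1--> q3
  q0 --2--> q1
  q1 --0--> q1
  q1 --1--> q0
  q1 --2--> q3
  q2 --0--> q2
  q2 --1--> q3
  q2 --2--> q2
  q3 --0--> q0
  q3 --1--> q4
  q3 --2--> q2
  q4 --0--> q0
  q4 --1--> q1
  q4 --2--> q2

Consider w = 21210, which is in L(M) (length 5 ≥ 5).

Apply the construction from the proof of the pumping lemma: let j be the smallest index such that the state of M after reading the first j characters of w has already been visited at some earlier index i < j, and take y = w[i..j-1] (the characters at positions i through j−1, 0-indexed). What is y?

State sequence: q0 -2-> q1 -1-> q0 -2-> q1 -1-> q0 -0-> q3
First repeat at step 2: q0 was already visited.

So i = 0, j = 2, giving x = w[0:0] = ε, y = w[0:2] = 21, z = w[2:5] = 210.
Check: |xy| = 2 ≤ 5 and |y| = 2 ≥ 1. Reading y takes M from q0 back to q0, so every xyⁱz is accepted.

21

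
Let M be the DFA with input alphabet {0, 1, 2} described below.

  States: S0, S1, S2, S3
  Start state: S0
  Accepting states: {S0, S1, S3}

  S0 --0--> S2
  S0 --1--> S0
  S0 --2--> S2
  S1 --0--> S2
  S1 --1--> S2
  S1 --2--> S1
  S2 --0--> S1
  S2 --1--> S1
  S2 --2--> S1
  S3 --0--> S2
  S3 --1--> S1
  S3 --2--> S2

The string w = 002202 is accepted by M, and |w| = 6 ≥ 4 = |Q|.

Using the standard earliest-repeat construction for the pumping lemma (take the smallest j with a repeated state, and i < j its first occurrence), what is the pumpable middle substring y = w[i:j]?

State sequence: S0 -0-> S2 -0-> S1 -2-> S1 -2-> S1 -0-> S2 -2-> S1
First repeat at step 3: S1 was already visited.

So i = 2, j = 3, giving x = w[0:2] = 00, y = w[2:3] = 2, z = w[3:6] = 202.
Check: |xy| = 3 ≤ 4 and |y| = 1 ≥ 1. Reading y takes M from S1 back to S1, so every xyⁱz is accepted.
Since M has 4 states, any run of length ≥ 4 visits 4+1 states, so by pigeonhole some state repeats within the first 4 steps — that repeat gives the pumpable loop.

2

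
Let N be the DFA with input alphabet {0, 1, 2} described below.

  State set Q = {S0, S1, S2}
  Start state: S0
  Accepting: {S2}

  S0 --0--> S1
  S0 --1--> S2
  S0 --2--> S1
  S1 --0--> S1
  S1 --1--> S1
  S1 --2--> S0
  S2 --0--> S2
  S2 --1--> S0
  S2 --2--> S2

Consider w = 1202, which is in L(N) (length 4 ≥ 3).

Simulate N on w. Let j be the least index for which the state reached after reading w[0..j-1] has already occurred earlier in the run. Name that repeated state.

S2

Run of N on w = 1 2 0 2:
  step 0: S0  (start)
  step 1: S2  (read 1: S0→S2)
  step 2: S2  (read 2: S2→S2)   ← first repeat (S2 seen earlier)
  step 3: S2  (read 0: S2→S2)
  step 4: S2  (read 2: S2→S2)

The earliest repeat is at step j = 2: N is in S2, which it already visited at step i = 1.
Since N has 3 states, any run of length ≥ 3 visits 3+1 states, so by pigeonhole some state repeats within the first 3 steps — that repeat gives the pumpable loop.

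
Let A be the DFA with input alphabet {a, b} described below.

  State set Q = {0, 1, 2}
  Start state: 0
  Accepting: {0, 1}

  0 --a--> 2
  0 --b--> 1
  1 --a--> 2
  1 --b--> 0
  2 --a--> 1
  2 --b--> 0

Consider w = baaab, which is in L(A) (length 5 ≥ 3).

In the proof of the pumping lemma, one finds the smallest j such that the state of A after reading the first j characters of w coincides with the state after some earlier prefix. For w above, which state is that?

State sequence: 0 -b-> 1 -a-> 2 -a-> 1 -a-> 2 -b-> 0
First repeat at step 3: 1 was already visited.

The earliest repeat is at step j = 3: A is in 1, which it already visited at step i = 1.
The DFA has 3 states, so the proof of the pumping lemma guarantees a repeated state among the first 3+1 visited; the segment between the two visits is the pumpable y.

1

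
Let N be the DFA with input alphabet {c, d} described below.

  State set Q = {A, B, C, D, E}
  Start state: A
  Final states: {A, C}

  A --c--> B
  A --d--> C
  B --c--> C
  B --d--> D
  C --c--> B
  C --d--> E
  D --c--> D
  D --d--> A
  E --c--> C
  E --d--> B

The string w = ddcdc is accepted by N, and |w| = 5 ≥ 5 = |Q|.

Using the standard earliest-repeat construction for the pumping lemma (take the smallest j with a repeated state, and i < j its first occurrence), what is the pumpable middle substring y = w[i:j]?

dc

Run of N on w = d d c d c:
  step 0: A  (start)
  step 1: C  (read d: A→C)
  step 2: E  (read d: C→E)
  step 3: C  (read c: E→C)   ← first repeat (C seen earlier)
  step 4: E  (read d: C→E)
  step 5: C  (read c: E→C)

So i = 1, j = 3, giving x = w[0:1] = d, y = w[1:3] = dc, z = w[3:5] = dc.
Check: |xy| = 3 ≤ 5 and |y| = 2 ≥ 1. Reading y takes N from C back to C, so every xyⁱz is accepted.
Pumping length from the standard proof: p = 5 (the number of states). The repeated state found above gives |xy| = j ≤ 5 and |y| = j − i ≥ 1.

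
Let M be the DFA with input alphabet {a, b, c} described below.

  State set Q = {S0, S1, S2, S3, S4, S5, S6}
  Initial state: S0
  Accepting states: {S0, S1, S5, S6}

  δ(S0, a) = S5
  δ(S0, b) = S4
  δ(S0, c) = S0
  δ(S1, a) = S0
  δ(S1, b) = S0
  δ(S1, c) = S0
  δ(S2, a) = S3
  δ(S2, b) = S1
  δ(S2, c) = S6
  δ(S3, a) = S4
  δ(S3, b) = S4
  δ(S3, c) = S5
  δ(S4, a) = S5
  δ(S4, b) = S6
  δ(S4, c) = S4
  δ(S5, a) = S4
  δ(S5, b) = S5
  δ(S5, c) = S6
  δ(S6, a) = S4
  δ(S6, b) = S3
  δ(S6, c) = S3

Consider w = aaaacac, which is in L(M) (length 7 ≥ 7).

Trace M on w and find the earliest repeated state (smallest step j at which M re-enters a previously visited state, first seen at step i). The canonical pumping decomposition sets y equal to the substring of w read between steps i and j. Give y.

Run of M on w = a a a a c a c:
  step 0: S0  (start)
  step 1: S5  (read a: S0→S5)
  step 2: S4  (read a: S5→S4)
  step 3: S5  (read a: S4→S5)   ← first repeat (S5 seen earlier)
  step 4: S4  (read a: S5→S4)
  step 5: S4  (read c: S4→S4)
  step 6: S5  (read a: S4→S5)
  step 7: S6  (read c: S5→S6)

So i = 1, j = 3, giving x = w[0:1] = a, y = w[1:3] = aa, z = w[3:7] = acac.
Check: |xy| = 3 ≤ 7 and |y| = 2 ≥ 1. Reading y takes M from S5 back to S5, so every xyⁱz is accepted.
Since M has 7 states, any run of length ≥ 7 visits 7+1 states, so by pigeonhole some state repeats within the first 7 steps — that repeat gives the pumpable loop.

aa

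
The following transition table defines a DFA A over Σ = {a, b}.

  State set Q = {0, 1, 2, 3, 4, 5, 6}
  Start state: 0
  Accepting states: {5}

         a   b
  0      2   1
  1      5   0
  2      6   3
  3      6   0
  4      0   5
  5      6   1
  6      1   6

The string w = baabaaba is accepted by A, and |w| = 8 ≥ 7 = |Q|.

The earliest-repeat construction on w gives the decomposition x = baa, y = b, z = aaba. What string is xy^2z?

xy^2z = baa·b·b·aaba = baabbaaba.
Reading y = b takes A from 6 back to 6, so after x·y·y the machine is still in 6, and z then leads to the accepting state 5. Hence baabbaaba ∈ L(A).

baabbaaba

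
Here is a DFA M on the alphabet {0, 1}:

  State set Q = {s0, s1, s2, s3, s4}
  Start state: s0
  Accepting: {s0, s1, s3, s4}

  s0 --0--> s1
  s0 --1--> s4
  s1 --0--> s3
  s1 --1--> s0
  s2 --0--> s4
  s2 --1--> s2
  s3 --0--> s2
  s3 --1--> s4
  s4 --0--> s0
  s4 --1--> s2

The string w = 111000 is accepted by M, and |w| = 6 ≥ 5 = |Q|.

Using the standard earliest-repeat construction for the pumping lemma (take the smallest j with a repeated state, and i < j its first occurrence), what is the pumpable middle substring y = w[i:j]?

Run of M on w = 1 1 1 0 0 0:
  step 0: s0  (start)
  step 1: s4  (read 1: s0→s4)
  step 2: s2  (read 1: s4→s2)
  step 3: s2  (read 1: s2→s2)   ← first repeat (s2 seen earlier)
  step 4: s4  (read 0: s2→s4)
  step 5: s0  (read 0: s4→s0)
  step 6: s1  (read 0: s0→s1)

So i = 2, j = 3, giving x = w[0:2] = 11, y = w[2:3] = 1, z = w[3:6] = 000.
Check: |xy| = 3 ≤ 5 and |y| = 1 ≥ 1. Reading y takes M from s2 back to s2, so every xyⁱz is accepted.
Pumping length from the standard proof: p = 5 (the number of states). The repeated state found above gives |xy| = j ≤ 5 and |y| = j − i ≥ 1.

1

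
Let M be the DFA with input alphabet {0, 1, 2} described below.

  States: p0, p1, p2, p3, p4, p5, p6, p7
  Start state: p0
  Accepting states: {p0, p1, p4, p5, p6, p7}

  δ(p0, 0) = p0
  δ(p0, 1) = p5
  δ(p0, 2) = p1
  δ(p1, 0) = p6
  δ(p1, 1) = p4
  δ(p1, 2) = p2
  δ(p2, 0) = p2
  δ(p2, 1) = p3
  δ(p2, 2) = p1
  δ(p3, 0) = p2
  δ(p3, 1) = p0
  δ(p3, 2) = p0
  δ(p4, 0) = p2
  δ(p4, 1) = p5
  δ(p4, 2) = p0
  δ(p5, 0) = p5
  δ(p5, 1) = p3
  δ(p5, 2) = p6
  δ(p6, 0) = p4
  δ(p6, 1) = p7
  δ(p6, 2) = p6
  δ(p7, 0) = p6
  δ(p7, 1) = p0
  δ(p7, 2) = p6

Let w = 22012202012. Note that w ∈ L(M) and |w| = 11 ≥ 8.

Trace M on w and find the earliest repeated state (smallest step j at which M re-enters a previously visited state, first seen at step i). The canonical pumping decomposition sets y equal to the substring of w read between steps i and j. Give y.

Run of M on w = 2 2 0 1 2 2 0 2 0 1 2:
  step 0: p0  (start)
  step 1: p1  (read 2: p0→p1)
  step 2: p2  (read 2: p1→p2)
  step 3: p2  (read 0: p2→p2)   ← first repeat (p2 seen earlier)
  step 4: p3  (read 1: p2→p3)
  step 5: p0  (read 2: p3→p0)
  step 6: p1  (read 2: p0→p1)
  step 7: p6  (read 0: p1→p6)
  step 8: p6  (read 2: p6→p6)
  step 9: p4  (read 0: p6→p4)
  step 10: p5  (read 1: p4→p5)
  step 11: p6  (read 2: p5→p6)

So i = 2, j = 3, giving x = w[0:2] = 22, y = w[2:3] = 0, z = w[3:11] = 12202012.
Check: |xy| = 3 ≤ 8 and |y| = 1 ≥ 1. Reading y takes M from p2 back to p2, so every xyⁱz is accepted.

0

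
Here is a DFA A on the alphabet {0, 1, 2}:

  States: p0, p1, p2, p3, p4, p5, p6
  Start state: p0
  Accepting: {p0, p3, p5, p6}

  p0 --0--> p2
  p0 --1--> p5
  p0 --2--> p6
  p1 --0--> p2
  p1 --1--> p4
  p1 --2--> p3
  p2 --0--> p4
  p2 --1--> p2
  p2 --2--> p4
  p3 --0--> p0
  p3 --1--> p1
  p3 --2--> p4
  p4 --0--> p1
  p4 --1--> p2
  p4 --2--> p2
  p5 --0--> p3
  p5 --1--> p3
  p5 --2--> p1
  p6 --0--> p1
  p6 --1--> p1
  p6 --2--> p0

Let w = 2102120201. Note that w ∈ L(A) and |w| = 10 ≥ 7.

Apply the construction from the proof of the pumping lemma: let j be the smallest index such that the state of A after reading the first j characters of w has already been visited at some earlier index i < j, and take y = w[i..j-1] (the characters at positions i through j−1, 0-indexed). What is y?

21

Run of A on w = 2 1 0 2 1 2 0 2 0 1:
  step 0: p0  (start)
  step 1: p6  (read 2: p0→p6)
  step 2: p1  (read 1: p6→p1)
  step 3: p2  (read 0: p1→p2)
  step 4: p4  (read 2: p2→p4)
  step 5: p2  (read 1: p4→p2)   ← first repeat (p2 seen earlier)
  step 6: p4  (read 2: p2→p4)
  step 7: p1  (read 0: p4→p1)
  step 8: p3  (read 2: p1→p3)
  step 9: p0  (read 0: p3→p0)
  step 10: p5  (read 1: p0→p5)

So i = 3, j = 5, giving x = w[0:3] = 210, y = w[3:5] = 21, z = w[5:10] = 20201.
Check: |xy| = 5 ≤ 7 and |y| = 2 ≥ 1. Reading y takes A from p2 back to p2, so every xyⁱz is accepted.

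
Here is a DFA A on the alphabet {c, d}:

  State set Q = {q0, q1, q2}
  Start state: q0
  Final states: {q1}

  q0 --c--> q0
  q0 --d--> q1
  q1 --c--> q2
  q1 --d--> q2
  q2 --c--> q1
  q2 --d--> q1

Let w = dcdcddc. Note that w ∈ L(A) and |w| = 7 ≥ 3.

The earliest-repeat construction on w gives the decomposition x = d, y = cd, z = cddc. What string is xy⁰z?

dcddc

xy⁰z = xz = d·cddc = dcddc.
Reading y = cd takes A from q1 back to q1, so after x the machine is still in q1, and z then leads to the accepting state q1. Hence dcddc ∈ L(A).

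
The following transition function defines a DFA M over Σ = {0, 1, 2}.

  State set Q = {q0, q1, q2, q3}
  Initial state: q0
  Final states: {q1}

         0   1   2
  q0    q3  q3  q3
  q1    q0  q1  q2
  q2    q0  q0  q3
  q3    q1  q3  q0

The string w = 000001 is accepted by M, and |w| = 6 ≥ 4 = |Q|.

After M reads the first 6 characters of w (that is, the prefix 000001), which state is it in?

Run of M on the first 6 characters of w = 0 0 0 0 0 1:
  step 0: q0  (start)
  step 1: q3  (read 0: q0→q3)
  step 2: q1  (read 0: q3→q1)
  step 3: q0  (read 0: q1→q0)
  step 4: q3  (read 0: q0→q3)
  step 5: q1  (read 0: q3→q1)
  step 6: q1  (read 1: q1→q1)

After reading 6 characters, M is in state q1.

q1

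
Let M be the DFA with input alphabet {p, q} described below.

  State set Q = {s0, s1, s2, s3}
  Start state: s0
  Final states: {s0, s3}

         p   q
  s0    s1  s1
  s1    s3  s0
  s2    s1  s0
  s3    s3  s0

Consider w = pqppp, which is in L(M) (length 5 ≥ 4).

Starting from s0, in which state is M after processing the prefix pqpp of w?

State sequence: s0 -p-> s1 -q-> s0 -p-> s1 -p-> s3

After reading 4 characters, M is in state s3.
(This kind of state-tracing is the core of the pumping-lemma construction: with 4 states, pigeonhole forces a repeat within the first 4 steps.)

s3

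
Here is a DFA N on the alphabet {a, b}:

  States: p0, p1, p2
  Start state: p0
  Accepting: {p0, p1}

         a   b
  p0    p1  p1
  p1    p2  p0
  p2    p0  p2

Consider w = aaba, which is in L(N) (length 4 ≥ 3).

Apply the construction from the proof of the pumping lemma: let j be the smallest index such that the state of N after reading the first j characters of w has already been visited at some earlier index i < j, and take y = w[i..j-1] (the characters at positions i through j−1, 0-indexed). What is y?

b

State sequence: p0 -a-> p1 -a-> p2 -b-> p2 -a-> p0
First repeat at step 3: p2 was already visited.

So i = 2, j = 3, giving x = w[0:2] = aa, y = w[2:3] = b, z = w[3:4] = a.
Check: |xy| = 3 ≤ 3 and |y| = 1 ≥ 1. Reading y takes N from p2 back to p2, so every xyⁱz is accepted.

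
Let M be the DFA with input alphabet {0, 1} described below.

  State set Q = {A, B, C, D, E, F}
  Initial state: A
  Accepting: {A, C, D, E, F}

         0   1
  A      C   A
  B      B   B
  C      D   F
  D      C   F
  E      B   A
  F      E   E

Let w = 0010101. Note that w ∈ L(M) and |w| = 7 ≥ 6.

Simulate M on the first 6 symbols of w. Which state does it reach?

State sequence: A -0-> C -0-> D -1-> F -0-> E -1-> A -0-> C

After reading 6 characters, M is in state C.

C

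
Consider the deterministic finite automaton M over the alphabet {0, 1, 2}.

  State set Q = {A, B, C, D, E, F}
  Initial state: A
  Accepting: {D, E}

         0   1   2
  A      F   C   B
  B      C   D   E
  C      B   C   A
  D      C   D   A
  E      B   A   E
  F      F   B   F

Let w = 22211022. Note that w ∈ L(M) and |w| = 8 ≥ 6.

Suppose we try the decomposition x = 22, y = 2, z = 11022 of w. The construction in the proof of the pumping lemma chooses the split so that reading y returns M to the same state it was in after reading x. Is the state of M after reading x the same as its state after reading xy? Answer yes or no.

yes

Run of M on the first 3 characters of w = 2 2 2:
  step 0: A  (start)
  step 1: B  (read 2: A→B)
  step 2: E  (read 2: B→E)
  step 3: E  (read 2: E→E)

After x (step 2): E. After xy (step 3): E.
They match, so y = 2 drives M around a cycle from E back to itself; pumping y any number of times keeps M in E before reading z, and xyⁱz ∈ L(M) for every i ≥ 0.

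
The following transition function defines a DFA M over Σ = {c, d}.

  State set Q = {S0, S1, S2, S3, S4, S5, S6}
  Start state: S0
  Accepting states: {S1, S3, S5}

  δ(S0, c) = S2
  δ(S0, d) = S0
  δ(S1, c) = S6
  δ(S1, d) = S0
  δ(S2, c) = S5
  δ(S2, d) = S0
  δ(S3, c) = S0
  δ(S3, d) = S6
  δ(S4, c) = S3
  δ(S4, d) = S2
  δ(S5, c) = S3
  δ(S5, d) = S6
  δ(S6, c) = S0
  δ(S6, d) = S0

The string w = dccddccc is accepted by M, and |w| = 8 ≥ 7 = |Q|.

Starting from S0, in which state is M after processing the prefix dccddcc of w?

State sequence: S0 -d-> S0 -c-> S2 -c-> S5 -d-> S6 -d-> S0 -c-> S2 -c-> S5

After reading 7 characters, M is in state S5.

S5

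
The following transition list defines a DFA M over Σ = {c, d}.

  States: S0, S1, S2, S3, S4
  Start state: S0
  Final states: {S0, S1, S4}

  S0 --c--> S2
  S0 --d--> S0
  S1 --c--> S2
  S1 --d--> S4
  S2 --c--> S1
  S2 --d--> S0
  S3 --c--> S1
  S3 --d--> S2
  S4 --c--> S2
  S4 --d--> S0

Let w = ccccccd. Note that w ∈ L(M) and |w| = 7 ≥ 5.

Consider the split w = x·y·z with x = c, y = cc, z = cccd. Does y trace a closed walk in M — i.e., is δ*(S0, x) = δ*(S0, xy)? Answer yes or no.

State sequence: S0 -c-> S2 -c-> S1 -c-> S2

After x (step 1): S2. After xy (step 3): S2.
They match, so y = cc drives M around a cycle from S2 back to itself; pumping y any number of times keeps M in S2 before reading z, and xyⁱz ∈ L(M) for every i ≥ 0.

yes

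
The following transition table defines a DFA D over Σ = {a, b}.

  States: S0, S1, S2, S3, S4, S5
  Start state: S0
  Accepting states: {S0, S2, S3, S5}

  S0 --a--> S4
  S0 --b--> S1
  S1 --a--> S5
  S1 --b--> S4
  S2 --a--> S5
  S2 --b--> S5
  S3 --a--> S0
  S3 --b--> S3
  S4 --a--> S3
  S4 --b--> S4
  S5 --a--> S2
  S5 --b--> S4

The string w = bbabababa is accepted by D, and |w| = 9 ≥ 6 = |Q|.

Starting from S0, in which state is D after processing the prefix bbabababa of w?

Run of D on the first 9 characters of w = b b a b a b a b a:
  step 0: S0  (start)
  step 1: S1  (read b: S0→S1)
  step 2: S4  (read b: S1→S4)
  step 3: S3  (read a: S4→S3)
  step 4: S3  (read b: S3→S3)
  step 5: S0  (read a: S3→S0)
  step 6: S1  (read b: S0→S1)
  step 7: S5  (read a: S1→S5)
  step 8: S4  (read b: S5→S4)
  step 9: S3  (read a: S4→S3)

After reading 9 characters, D is in state S3.

S3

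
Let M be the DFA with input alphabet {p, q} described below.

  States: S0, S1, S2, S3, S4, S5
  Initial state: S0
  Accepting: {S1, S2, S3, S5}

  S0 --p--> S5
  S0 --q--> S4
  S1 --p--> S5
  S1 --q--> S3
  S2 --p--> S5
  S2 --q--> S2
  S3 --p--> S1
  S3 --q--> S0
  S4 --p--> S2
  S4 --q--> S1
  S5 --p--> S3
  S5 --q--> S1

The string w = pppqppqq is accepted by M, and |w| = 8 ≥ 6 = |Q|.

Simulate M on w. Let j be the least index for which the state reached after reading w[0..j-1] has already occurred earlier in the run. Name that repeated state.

Run of M on w = p p p q p p q q:
  step 0: S0  (start)
  step 1: S5  (read p: S0→S5)
  step 2: S3  (read p: S5→S3)
  step 3: S1  (read p: S3→S1)
  step 4: S3  (read q: S1→S3)   ← first repeat (S3 seen earlier)
  step 5: S1  (read p: S3→S1)
  step 6: S5  (read p: S1→S5)
  step 7: S1  (read q: S5→S1)
  step 8: S3  (read q: S1→S3)

The earliest repeat is at step j = 4: M is in S3, which it already visited at step i = 2.
Pumping length from the standard proof: p = 6 (the number of states). The repeated state found above gives |xy| = j ≤ 6 and |y| = j − i ≥ 1.

S3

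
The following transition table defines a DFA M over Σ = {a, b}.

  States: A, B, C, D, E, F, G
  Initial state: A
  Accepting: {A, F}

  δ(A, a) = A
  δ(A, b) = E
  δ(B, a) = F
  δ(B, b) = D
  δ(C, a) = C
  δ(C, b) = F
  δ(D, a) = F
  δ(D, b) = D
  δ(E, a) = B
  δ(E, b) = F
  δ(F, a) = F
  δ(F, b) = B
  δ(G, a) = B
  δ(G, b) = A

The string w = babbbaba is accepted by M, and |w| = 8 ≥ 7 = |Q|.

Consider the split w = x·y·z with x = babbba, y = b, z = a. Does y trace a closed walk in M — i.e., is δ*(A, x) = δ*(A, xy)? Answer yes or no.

Run of M on the first 7 characters of w = b a b b b a b:
  step 0: A  (start)
  step 1: E  (read b: A→E)
  step 2: B  (read a: E→B)
  step 3: D  (read b: B→D)
  step 4: D  (read b: D→D)
  step 5: D  (read b: D→D)
  step 6: F  (read a: D→F)
  step 7: B  (read b: F→B)

After x (step 6): F. After xy (step 7): B.
They differ (F ≠ B), so y is not a cycle from the state after x; this split is not the one the pumping-lemma construction produces, and pumping y need not keep the string in L(M).

no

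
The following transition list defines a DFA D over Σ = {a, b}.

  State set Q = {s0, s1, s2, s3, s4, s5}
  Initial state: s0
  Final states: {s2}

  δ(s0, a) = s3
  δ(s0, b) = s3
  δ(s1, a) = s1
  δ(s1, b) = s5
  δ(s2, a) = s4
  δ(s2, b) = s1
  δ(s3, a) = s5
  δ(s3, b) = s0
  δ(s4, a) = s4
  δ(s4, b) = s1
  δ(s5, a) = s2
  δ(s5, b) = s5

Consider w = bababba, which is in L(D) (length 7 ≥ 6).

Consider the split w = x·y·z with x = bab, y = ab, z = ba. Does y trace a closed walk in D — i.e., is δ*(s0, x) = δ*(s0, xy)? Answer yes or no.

Run of D on the first 5 characters of w = b a b a b:
  step 0: s0  (start)
  step 1: s3  (read b: s0→s3)
  step 2: s5  (read a: s3→s5)
  step 3: s5  (read b: s5→s5)
  step 4: s2  (read a: s5→s2)
  step 5: s1  (read b: s2→s1)

After x (step 3): s5. After xy (step 5): s1.
They differ (s5 ≠ s1), so y is not a cycle from the state after x; this split is not the one the pumping-lemma construction produces, and pumping y need not keep the string in L(D).

no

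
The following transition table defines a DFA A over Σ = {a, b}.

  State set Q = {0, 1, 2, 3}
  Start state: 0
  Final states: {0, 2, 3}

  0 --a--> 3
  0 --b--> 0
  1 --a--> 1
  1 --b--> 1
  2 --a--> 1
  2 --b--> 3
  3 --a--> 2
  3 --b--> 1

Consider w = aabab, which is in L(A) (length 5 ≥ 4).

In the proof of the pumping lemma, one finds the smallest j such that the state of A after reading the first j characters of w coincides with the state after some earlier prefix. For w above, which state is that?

3

State sequence: 0 -a-> 3 -a-> 2 -b-> 3 -a-> 2 -b-> 3
First repeat at step 3: 3 was already visited.

The earliest repeat is at step j = 3: A is in 3, which it already visited at step i = 1.
The DFA has 4 states, so the proof of the pumping lemma guarantees a repeated state among the first 4+1 visited; the segment between the two visits is the pumpable y.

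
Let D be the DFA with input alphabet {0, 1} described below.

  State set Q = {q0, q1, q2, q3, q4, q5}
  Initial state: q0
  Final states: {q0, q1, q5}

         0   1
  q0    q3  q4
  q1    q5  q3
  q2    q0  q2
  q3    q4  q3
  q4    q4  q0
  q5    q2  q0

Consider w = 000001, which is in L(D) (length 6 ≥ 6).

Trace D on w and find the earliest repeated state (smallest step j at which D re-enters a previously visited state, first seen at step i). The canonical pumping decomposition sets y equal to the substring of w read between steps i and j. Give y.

Run of D on w = 0 0 0 0 0 1:
  step 0: q0  (start)
  step 1: q3  (read 0: q0→q3)
  step 2: q4  (read 0: q3→q4)
  step 3: q4  (read 0: q4→q4)   ← first repeat (q4 seen earlier)
  step 4: q4  (read 0: q4→q4)
  step 5: q4  (read 0: q4→q4)
  step 6: q0  (read 1: q4→q0)

So i = 2, j = 3, giving x = w[0:2] = 00, y = w[2:3] = 0, z = w[3:6] = 001.
Check: |xy| = 3 ≤ 6 and |y| = 1 ≥ 1. Reading y takes D from q4 back to q4, so every xyⁱz is accepted.
Pumping length from the standard proof: p = 6 (the number of states). The repeated state found above gives |xy| = j ≤ 6 and |y| = j − i ≥ 1.

0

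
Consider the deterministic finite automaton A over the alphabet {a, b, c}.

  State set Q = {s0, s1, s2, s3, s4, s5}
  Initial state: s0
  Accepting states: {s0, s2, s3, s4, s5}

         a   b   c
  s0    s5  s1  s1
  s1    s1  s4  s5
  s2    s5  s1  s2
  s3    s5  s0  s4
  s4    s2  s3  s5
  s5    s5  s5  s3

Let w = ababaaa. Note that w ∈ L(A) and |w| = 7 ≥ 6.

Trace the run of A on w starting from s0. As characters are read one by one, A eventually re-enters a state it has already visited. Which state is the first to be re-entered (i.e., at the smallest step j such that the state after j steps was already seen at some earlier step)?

s5

State sequence: s0 -a-> s5 -b-> s5 -a-> s5 -b-> s5 -a-> s5 -a-> s5 -a-> s5
First repeat at step 2: s5 was already visited.

The earliest repeat is at step j = 2: A is in s5, which it already visited at step i = 1.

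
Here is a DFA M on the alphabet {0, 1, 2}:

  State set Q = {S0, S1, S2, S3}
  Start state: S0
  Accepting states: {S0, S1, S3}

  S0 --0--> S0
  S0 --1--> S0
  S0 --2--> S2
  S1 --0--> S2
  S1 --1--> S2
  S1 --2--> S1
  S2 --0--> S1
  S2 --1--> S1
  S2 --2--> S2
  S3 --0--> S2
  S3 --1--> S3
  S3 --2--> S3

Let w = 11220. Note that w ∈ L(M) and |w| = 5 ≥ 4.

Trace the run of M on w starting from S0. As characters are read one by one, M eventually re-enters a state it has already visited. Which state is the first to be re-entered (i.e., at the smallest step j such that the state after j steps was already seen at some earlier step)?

S0

Run of M on w = 1 1 2 2 0:
  step 0: S0  (start)
  step 1: S0  (read 1: S0→S0)   ← first repeat (S0 seen earlier)
  step 2: S0  (read 1: S0→S0)
  step 3: S2  (read 2: S0→S2)
  step 4: S2  (read 2: S2→S2)
  step 5: S1  (read 0: S2→S1)

The earliest repeat is at step j = 1: M is in S0, which it already visited at step i = 0.
With |Q| = 4, pigeonhole forces a state repeat no later than step 4; the substring read between the first and second visits to that state can be pumped.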